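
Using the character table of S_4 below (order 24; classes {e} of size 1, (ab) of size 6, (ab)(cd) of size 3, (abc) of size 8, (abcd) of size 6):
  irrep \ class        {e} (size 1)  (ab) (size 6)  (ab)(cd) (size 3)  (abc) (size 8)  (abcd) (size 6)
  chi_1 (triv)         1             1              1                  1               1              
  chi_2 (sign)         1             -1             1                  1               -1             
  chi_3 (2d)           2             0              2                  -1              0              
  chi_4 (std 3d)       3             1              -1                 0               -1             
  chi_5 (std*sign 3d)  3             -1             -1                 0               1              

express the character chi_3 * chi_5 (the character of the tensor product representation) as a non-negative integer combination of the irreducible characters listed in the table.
chi_3 tensor chi_5 = chi_4 + chi_5 (all other irreducibles have multiplicity 0).

Reasoning: The character of a tensor product is the pointwise product (chi_3 * chi_5)(C) = chi_3(C) * chi_5(C):
  {e}: (2)*(3), (ab): (0)*(-1), (ab)(cd): (2)*(-1), (abc): (-1)*(0), (abcd): (0)*(1)
so (chi_3 * chi_5) takes values
  {e} -> 6, (ab) -> 0, (ab)(cd) -> -2, (abc) -> 0, (abcd) -> 0.
Now take the inner product of this character with each irreducible chi from the table, <chi_3*chi_5, chi> = (1/24) sum_C |C| (chi_3*chi_5)(C) conj(chi(C)):
  <chi_3*chi_5, chi_1> = (1/24)[1*(6)*conj(1) + 6*(0)*conj(1) + 3*(-2)*conj(1) + 8*(0)*conj(1) + 6*(0)*conj(1)]
      = (1/24)[(6) + (0) + (-6) + (0) + (0)] = 0/24 = 0
  <chi_3*chi_5, chi_2> = (1/24)[1*(6)*conj(1) + 6*(0)*conj(-1) + 3*(-2)*conj(1) + 8*(0)*conj(1) + 6*(0)*conj(-1)]
      = (1/24)[(6) + (0) + (-6) + (0) + (0)] = 0/24 = 0
  <chi_3*chi_5, chi_3> = (1/24)[1*(6)*conj(2) + 6*(0)*conj(0) + 3*(-2)*conj(2) + 8*(0)*conj(-1) + 6*(0)*conj(0)]
      = (1/24)[(12) + (0) + (-12) + (0) + (0)] = 0/24 = 0
  <chi_3*chi_5, chi_4> = (1/24)[1*(6)*conj(3) + 6*(0)*conj(1) + 3*(-2)*conj(-1) + 8*(0)*conj(0) + 6*(0)*conj(-1)]
      = (1/24)[(18) + (0) + (6) + (0) + (0)] = 24/24 = 1
  <chi_3*chi_5, chi_5> = (1/24)[1*(6)*conj(3) + 6*(0)*conj(-1) + 3*(-2)*conj(-1) + 8*(0)*conj(0) + 6*(0)*conj(1)]
      = (1/24)[(18) + (0) + (6) + (0) + (0)] = 24/24 = 1
Hence the multiplicities are chi_4: 1, chi_5: 1. Dimension check: dim(chi_3)*dim(chi_5) = 2*3 = 6 and sum (mult * dim) = 1*3 + 1*3 = 6.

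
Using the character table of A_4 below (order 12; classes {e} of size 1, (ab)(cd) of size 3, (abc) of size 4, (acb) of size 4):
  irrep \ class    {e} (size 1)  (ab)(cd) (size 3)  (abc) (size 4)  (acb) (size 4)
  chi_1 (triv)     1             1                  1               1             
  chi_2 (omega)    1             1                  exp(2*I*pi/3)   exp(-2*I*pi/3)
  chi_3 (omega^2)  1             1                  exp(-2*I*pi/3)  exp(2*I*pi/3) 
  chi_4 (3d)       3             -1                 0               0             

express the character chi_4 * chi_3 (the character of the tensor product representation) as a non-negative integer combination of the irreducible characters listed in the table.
chi_4 tensor chi_3 = chi_4 (all other irreducibles have multiplicity 0).

Reasoning: The character of a tensor product is the pointwise product (chi_4 * chi_3)(C) = chi_4(C) * chi_3(C):
  {e}: (3)*(1), (ab)(cd): (-1)*(1), (abc): (0)*(exp(-2*I*pi/3)), (acb): (0)*(exp(2*I*pi/3))
so (chi_4 * chi_3) takes values
  {e} -> 3, (ab)(cd) -> -1, (abc) -> 0, (acb) -> 0.
Now take the inner product of this character with each irreducible chi from the table, <chi_4*chi_3, chi> = (1/12) sum_C |C| (chi_4*chi_3)(C) conj(chi(C)):
  <chi_4*chi_3, chi_1> = (1/12)[1*(3)*conj(1) + 3*(-1)*conj(1) + 4*(0)*conj(1) + 4*(0)*conj(1)]
      = (1/12)[(3) + (-3) + (0) + (0)] = 0/12 = 0
  <chi_4*chi_3, chi_2> = (1/12)[1*(3)*conj(1) + 3*(-1)*conj(1) + 4*(0)*conj(exp(2*I*pi/3)) + 4*(0)*conj(exp(-2*I*pi/3))]
      = (1/12)[(3) + (-3) + (0) + (0)] = 0/12 = 0
  <chi_4*chi_3, chi_3> = (1/12)[1*(3)*conj(1) + 3*(-1)*conj(1) + 4*(0)*conj(exp(-2*I*pi/3)) + 4*(0)*conj(exp(2*I*pi/3))]
      = (1/12)[(3) + (-3) + (0) + (0)] = 0/12 = 0
  <chi_4*chi_3, chi_4> = (1/12)[1*(3)*conj(3) + 3*(-1)*conj(-1) + 4*(0)*conj(0) + 4*(0)*conj(0)]
      = (1/12)[(9) + (3) + (0) + (0)] = 12/12 = 1
(Exp terms are combined using exp(i*s)*conj(exp(i*t)) = exp(i*(s-t)), and sums of them are collapsed using the identity that for every m > 1 the m distinct m-th roots of unity sum to 0, e.g. 1 + exp(2*I*pi/3) + exp(-2*I*pi/3) = 0.)
Hence the multiplicities are chi_4: 1. Dimension check: dim(chi_4)*dim(chi_3) = 3*1 = 3 and sum (mult * dim) = 1*3 = 3.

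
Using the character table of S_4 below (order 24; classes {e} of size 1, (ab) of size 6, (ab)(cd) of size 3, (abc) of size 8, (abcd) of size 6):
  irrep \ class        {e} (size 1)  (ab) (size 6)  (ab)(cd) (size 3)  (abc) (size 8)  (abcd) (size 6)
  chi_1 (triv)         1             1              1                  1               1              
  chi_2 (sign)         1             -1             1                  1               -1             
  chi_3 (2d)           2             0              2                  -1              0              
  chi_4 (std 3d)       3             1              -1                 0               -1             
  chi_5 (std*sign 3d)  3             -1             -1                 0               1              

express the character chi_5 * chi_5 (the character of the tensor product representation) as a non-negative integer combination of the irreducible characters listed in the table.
chi_5 tensor chi_5 = chi_1 + chi_3 + chi_4 + chi_5 (all other irreducibles have multiplicity 0).

Argument: The character of a tensor product is the pointwise product (chi_5 * chi_5)(C) = chi_5(C) * chi_5(C):
  {e}: (3)*(3), (ab): (-1)*(-1), (ab)(cd): (-1)*(-1), (abc): (0)*(0), (abcd): (1)*(1)
so (chi_5 * chi_5) takes values
  {e} -> 9, (ab) -> 1, (ab)(cd) -> 1, (abc) -> 0, (abcd) -> 1.
Now take the inner product of this character with each irreducible chi from the table, <chi_5*chi_5, chi> = (1/24) sum_C |C| (chi_5*chi_5)(C) conj(chi(C)):
  <chi_5*chi_5, chi_1> = (1/24)[1*(9)*conj(1) + 6*(1)*conj(1) + 3*(1)*conj(1) + 8*(0)*conj(1) + 6*(1)*conj(1)]
      = (1/24)[(9) + (6) + (3) + (0) + (6)] = 24/24 = 1
  <chi_5*chi_5, chi_2> = (1/24)[1*(9)*conj(1) + 6*(1)*conj(-1) + 3*(1)*conj(1) + 8*(0)*conj(1) + 6*(1)*conj(-1)]
      = (1/24)[(9) + (-6) + (3) + (0) + (-6)] = 0/24 = 0
  <chi_5*chi_5, chi_3> = (1/24)[1*(9)*conj(2) + 6*(1)*conj(0) + 3*(1)*conj(2) + 8*(0)*conj(-1) + 6*(1)*conj(0)]
      = (1/24)[(18) + (0) + (6) + (0) + (0)] = 24/24 = 1
  <chi_5*chi_5, chi_4> = (1/24)[1*(9)*conj(3) + 6*(1)*conj(1) + 3*(1)*conj(-1) + 8*(0)*conj(0) + 6*(1)*conj(-1)]
      = (1/24)[(27) + (6) + (-3) + (0) + (-6)] = 24/24 = 1
  <chi_5*chi_5, chi_5> = (1/24)[1*(9)*conj(3) + 6*(1)*conj(-1) + 3*(1)*conj(-1) + 8*(0)*conj(0) + 6*(1)*conj(1)]
      = (1/24)[(27) + (-6) + (-3) + (0) + (6)] = 24/24 = 1
Hence the multiplicities are chi_1: 1, chi_3: 1, chi_4: 1, chi_5: 1. Dimension check: dim(chi_5)*dim(chi_5) = 3*3 = 9 and sum (mult * dim) = 1*1 + 1*2 + 1*3 + 1*3 = 9.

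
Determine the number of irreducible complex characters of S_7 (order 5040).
15

Argument: The number of irreducible complex representations of a finite group equals its number of conjugacy classes. Conjugacy classes in S_7 correspond to cycle types, i.e. partitions of 7; there are p(7) = 15 of them, so S_7 (order 5040) has exactly 15 irreducible complex representations.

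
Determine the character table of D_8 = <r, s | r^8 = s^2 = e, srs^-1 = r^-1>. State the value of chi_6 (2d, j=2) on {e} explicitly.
Conjugacy classes: {e} of size 1, {r^4} of size 1, {r^1, r^7} of size 2, {r^2, r^6} of size 2, {r^3, r^5} of size 2, {s, sr^2, ...} of size 4, {sr, sr^3, ...} of size 4.
Character table:
  irrep \ class              {e} (size 1)  {r^4} (size 1)  {r^1, r^7} (size 2)  {r^2, r^6} (size 2)  {r^3, r^5} (size 2)  {s, sr^2, ...} (size 4)  {sr, sr^3, ...} (size 4)
  chi_1 (triv)               1             1               1                    1                    1                    1                        1                       
  chi_2 (sign: r->1, s->-1)  1             1               1                    1                    1                    -1                       -1                      
  chi_3 (r->-1, s->1)        1             1               -1                   1                    -1                   1                        -1                      
  chi_4 (r->-1, s->-1)       1             1               -1                   1                    -1                   -1                       1                       
  chi_5 (2d, j=1)            2             -2              sqrt(2)              0                    -sqrt(2)             0                        0                       
  chi_6 (2d, j=2)            2             2               0                    -2                   0                    0                        0                       
  chi_7 (2d, j=3)            2             -2              -sqrt(2)             0                    sqrt(2)              0                        0                       

Spot check: chi_6 (2d, j=2) on {e} = 2.

Derivation: D_8 has order 2*8 = 16 with 7 conjugacy classes, hence 7 irreducibles. Sum of squared dims 1 + 1 + 1 + 1 + 4 + 4 + 4 = 16 = |G|. Linear characters come from the abelianisation; the 2-dimensional irreps have character r^k -> 2*cos(2*pi*j*k/8), reflections -> 0.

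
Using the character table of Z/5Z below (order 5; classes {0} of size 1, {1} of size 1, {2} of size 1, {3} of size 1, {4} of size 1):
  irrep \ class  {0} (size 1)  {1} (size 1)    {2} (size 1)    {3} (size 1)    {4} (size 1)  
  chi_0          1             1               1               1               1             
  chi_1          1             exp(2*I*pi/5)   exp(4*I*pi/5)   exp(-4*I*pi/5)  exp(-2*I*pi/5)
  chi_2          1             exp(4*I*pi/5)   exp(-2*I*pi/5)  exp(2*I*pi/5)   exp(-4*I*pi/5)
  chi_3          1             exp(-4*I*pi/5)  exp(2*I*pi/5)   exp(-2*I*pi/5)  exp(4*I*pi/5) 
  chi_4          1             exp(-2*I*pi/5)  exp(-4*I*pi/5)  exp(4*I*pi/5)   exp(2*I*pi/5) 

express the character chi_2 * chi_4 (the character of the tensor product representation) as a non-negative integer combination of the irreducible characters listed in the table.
chi_2 tensor chi_4 = chi_1 (all other irreducibles have multiplicity 0).

Explanation: The character of a tensor product is the pointwise product (chi_2 * chi_4)(C) = chi_2(C) * chi_4(C):
  {0}: (1)*(1), {1}: (exp(4*I*pi/5))*(exp(-2*I*pi/5)), {2}: (exp(-2*I*pi/5))*(exp(-4*I*pi/5)), {3}: (exp(2*I*pi/5))*(exp(4*I*pi/5)), {4}: (exp(-4*I*pi/5))*(exp(2*I*pi/5))
so (chi_2 * chi_4) takes values
  {0} -> 1, {1} -> exp(2*I*pi/5), {2} -> exp(4*I*pi/5), {3} -> exp(-4*I*pi/5), {4} -> exp(-2*I*pi/5).
Now take the inner product of this character with each irreducible chi from the table, <chi_2*chi_4, chi> = (1/5) sum_C |C| (chi_2*chi_4)(C) conj(chi(C)):
  <chi_2*chi_4, chi_0> = (1/5)[1*(1)*conj(1) + 1*(exp(2*I*pi/5))*conj(1) + 1*(exp(4*I*pi/5))*conj(1) + 1*(exp(-4*I*pi/5))*conj(1) + 1*(exp(-2*I*pi/5))*conj(1)]
      = (1/5)[(1) + (exp(2*I*pi/5)) + (exp(4*I*pi/5)) + (exp(-4*I*pi/5)) + (exp(-2*I*pi/5))] = 0/5 = 0
  <chi_2*chi_4, chi_1> = (1/5)[1*(1)*conj(1) + 1*(exp(2*I*pi/5))*conj(exp(2*I*pi/5)) + 1*(exp(4*I*pi/5))*conj(exp(4*I*pi/5)) + 1*(exp(-4*I*pi/5))*conj(exp(-4*I*pi/5)) + 1*(exp(-2*I*pi/5))*conj(exp(-2*I*pi/5))]
      = (1/5)[(1) + (1) + (1) + (1) + (1)] = 5/5 = 1
  <chi_2*chi_4, chi_2> = (1/5)[1*(1)*conj(1) + 1*(exp(2*I*pi/5))*conj(exp(4*I*pi/5)) + 1*(exp(4*I*pi/5))*conj(exp(-2*I*pi/5)) + 1*(exp(-4*I*pi/5))*conj(exp(2*I*pi/5)) + 1*(exp(-2*I*pi/5))*conj(exp(-4*I*pi/5))]
      = (1/5)[(1) + (exp(-2*I*pi/5)) + (exp(-4*I*pi/5)) + (exp(4*I*pi/5)) + (exp(2*I*pi/5))] = 0/5 = 0
  <chi_2*chi_4, chi_3> = (1/5)[1*(1)*conj(1) + 1*(exp(2*I*pi/5))*conj(exp(-4*I*pi/5)) + 1*(exp(4*I*pi/5))*conj(exp(2*I*pi/5)) + 1*(exp(-4*I*pi/5))*conj(exp(-2*I*pi/5)) + 1*(exp(-2*I*pi/5))*conj(exp(4*I*pi/5))]
      = (1/5)[(1) + (exp(-4*I*pi/5)) + (exp(2*I*pi/5)) + (exp(-2*I*pi/5)) + (exp(4*I*pi/5))] = 0/5 = 0
  <chi_2*chi_4, chi_4> = (1/5)[1*(1)*conj(1) + 1*(exp(2*I*pi/5))*conj(exp(-2*I*pi/5)) + 1*(exp(4*I*pi/5))*conj(exp(-4*I*pi/5)) + 1*(exp(-4*I*pi/5))*conj(exp(4*I*pi/5)) + 1*(exp(-2*I*pi/5))*conj(exp(2*I*pi/5))]
      = (1/5)[(1) + (exp(4*I*pi/5)) + (exp(-2*I*pi/5)) + (exp(2*I*pi/5)) + (exp(-4*I*pi/5))] = 0/5 = 0
(Exp terms are combined using exp(i*s)*conj(exp(i*t)) = exp(i*(s-t)), and sums of them are collapsed using the identity that for every m > 1 the m distinct m-th roots of unity sum to 0, e.g. 1 + exp(2*I*pi/3) + exp(-2*I*pi/3) = 0.)
Hence the multiplicities are chi_1: 1. Dimension check: dim(chi_2)*dim(chi_4) = 1*1 = 1 and sum (mult * dim) = 1*1 = 1.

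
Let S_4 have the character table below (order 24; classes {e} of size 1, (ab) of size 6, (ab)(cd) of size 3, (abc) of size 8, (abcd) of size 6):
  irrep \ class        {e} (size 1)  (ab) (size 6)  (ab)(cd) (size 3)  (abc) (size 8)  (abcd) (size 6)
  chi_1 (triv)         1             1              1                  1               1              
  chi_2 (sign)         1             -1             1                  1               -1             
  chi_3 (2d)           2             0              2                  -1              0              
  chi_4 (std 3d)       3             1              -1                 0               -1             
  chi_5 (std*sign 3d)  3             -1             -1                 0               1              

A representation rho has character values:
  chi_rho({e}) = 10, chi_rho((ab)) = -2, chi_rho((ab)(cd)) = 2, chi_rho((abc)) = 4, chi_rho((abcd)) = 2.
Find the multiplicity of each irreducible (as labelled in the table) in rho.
Multiplicities: chi_1: 2, chi_2: 2, chi_3: 0, chi_4: 0, chi_5: 2.

Explanation: Use <chi_rho, chi> = (1/|G|) sum_C |C| * chi_rho(C) * conj(chi(C)) with |G| = 24 for each irreducible chi in the table:
  <chi_rho, chi_1> = (1/24)[1*(10)*conj(1) + 6*(-2)*conj(1) + 3*(2)*conj(1) + 8*(4)*conj(1) + 6*(2)*conj(1)]
      = (1/24)[(10) + (-12) + (6) + (32) + (12)] = 48/24 = 2
  <chi_rho, chi_2> = (1/24)[1*(10)*conj(1) + 6*(-2)*conj(-1) + 3*(2)*conj(1) + 8*(4)*conj(1) + 6*(2)*conj(-1)]
      = (1/24)[(10) + (12) + (6) + (32) + (-12)] = 48/24 = 2
  <chi_rho, chi_3> = (1/24)[1*(10)*conj(2) + 6*(-2)*conj(0) + 3*(2)*conj(2) + 8*(4)*conj(-1) + 6*(2)*conj(0)]
      = (1/24)[(20) + (0) + (12) + (-32) + (0)] = 0/24 = 0
  <chi_rho, chi_4> = (1/24)[1*(10)*conj(3) + 6*(-2)*conj(1) + 3*(2)*conj(-1) + 8*(4)*conj(0) + 6*(2)*conj(-1)]
      = (1/24)[(30) + (-12) + (-6) + (0) + (-12)] = 0/24 = 0
  <chi_rho, chi_5> = (1/24)[1*(10)*conj(3) + 6*(-2)*conj(-1) + 3*(2)*conj(-1) + 8*(4)*conj(0) + 6*(2)*conj(1)]
      = (1/24)[(30) + (12) + (-6) + (0) + (12)] = 48/24 = 2
Dimension check: dim(rho) = sum (mult * dim) = 2*1 + 2*1 + 0*2 + 0*3 + 2*3 = 10 = chi_rho(e) = 10.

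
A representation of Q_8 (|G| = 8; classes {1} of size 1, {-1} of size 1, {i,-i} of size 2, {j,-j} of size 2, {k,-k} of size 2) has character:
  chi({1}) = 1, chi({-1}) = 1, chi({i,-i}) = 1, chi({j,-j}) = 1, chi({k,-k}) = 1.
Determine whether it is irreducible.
Irreducible: <chi, chi> = 1.

<chi, chi> = (1/|G|) sum_C |C| * |chi(C)|^2 = (1/8)[1*|1|^2 + 1*|1|^2 + 2*|1|^2 + 2*|1|^2 + 2*|1|^2]
  = (1/8)[(1) + (1) + (2) + (2) + (2)] = 8/8 = 1.
A character is irreducible iff <chi, chi> = 1, so this representation is irreducible.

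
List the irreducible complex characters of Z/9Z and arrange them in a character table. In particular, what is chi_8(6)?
Character table of Z/9Z (irreps indexed chi_0,...,chi_8 with chi_k(m) = zeta_9^(k*m), zeta_9 = exp(2*pi*i/9)):
  irrep \ class  {0} (size 1)  {1} (size 1)    {2} (size 1)    {3} (size 1)    {4} (size 1)    {5} (size 1)    {6} (size 1)    {7} (size 1)    {8} (size 1)  
  chi_0          1             1               1               1               1               1               1               1               1             
  chi_1          1             exp(2*I*pi/9)   exp(4*I*pi/9)   exp(2*I*pi/3)   exp(8*I*pi/9)   exp(-8*I*pi/9)  exp(-2*I*pi/3)  exp(-4*I*pi/9)  exp(-2*I*pi/9)
  chi_2          1             exp(4*I*pi/9)   exp(8*I*pi/9)   exp(-2*I*pi/3)  exp(-2*I*pi/9)  exp(2*I*pi/9)   exp(2*I*pi/3)   exp(-8*I*pi/9)  exp(-4*I*pi/9)
  chi_3          1             exp(2*I*pi/3)   exp(-2*I*pi/3)  1               exp(2*I*pi/3)   exp(-2*I*pi/3)  1               exp(2*I*pi/3)   exp(-2*I*pi/3)
  chi_4          1             exp(8*I*pi/9)   exp(-2*I*pi/9)  exp(2*I*pi/3)   exp(-4*I*pi/9)  exp(4*I*pi/9)   exp(-2*I*pi/3)  exp(2*I*pi/9)   exp(-8*I*pi/9)
  chi_5          1             exp(-8*I*pi/9)  exp(2*I*pi/9)   exp(-2*I*pi/3)  exp(4*I*pi/9)   exp(-4*I*pi/9)  exp(2*I*pi/3)   exp(-2*I*pi/9)  exp(8*I*pi/9) 
  chi_6          1             exp(-2*I*pi/3)  exp(2*I*pi/3)   1               exp(-2*I*pi/3)  exp(2*I*pi/3)   1               exp(-2*I*pi/3)  exp(2*I*pi/3) 
  chi_7          1             exp(-4*I*pi/9)  exp(-8*I*pi/9)  exp(2*I*pi/3)   exp(2*I*pi/9)   exp(-2*I*pi/9)  exp(-2*I*pi/3)  exp(8*I*pi/9)   exp(4*I*pi/9) 
  chi_8          1             exp(-2*I*pi/9)  exp(-4*I*pi/9)  exp(-2*I*pi/3)  exp(-8*I*pi/9)  exp(8*I*pi/9)   exp(2*I*pi/3)   exp(4*I*pi/9)   exp(2*I*pi/9) 

Spot check: chi_8(6) = zeta_9^(8*6) = zeta_9^48 = exp(2*I*pi/3).

Argument: Z/9Z is abelian, so all 9 irreducible complex representations are 1-dimensional. They are given by chi_k(m) = zeta_9^(k*m) for k = 0,...,8. Row orthogonality: sum_m chi_k(m) conj(chi_l(m)) = 9 * [k = l].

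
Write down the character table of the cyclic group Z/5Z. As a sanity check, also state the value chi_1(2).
Character table of Z/5Z (irreps indexed chi_0,...,chi_4 with chi_k(m) = zeta_5^(k*m), zeta_5 = exp(2*pi*i/5)):
  irrep \ class  {0} (size 1)  {1} (size 1)    {2} (size 1)    {3} (size 1)    {4} (size 1)  
  chi_0          1             1               1               1               1             
  chi_1          1             exp(2*I*pi/5)   exp(4*I*pi/5)   exp(-4*I*pi/5)  exp(-2*I*pi/5)
  chi_2          1             exp(4*I*pi/5)   exp(-2*I*pi/5)  exp(2*I*pi/5)   exp(-4*I*pi/5)
  chi_3          1             exp(-4*I*pi/5)  exp(2*I*pi/5)   exp(-2*I*pi/5)  exp(4*I*pi/5) 
  chi_4          1             exp(-2*I*pi/5)  exp(-4*I*pi/5)  exp(4*I*pi/5)   exp(2*I*pi/5) 

Spot check: chi_1(2) = zeta_5^(1*2) = zeta_5^2 = exp(4*I*pi/5).

Z/5Z is abelian, so all 5 irreducible complex representations are 1-dimensional. They are given by chi_k(m) = zeta_5^(k*m) for k = 0,...,4. Row orthogonality: sum_m chi_k(m) conj(chi_l(m)) = 5 * [k = l].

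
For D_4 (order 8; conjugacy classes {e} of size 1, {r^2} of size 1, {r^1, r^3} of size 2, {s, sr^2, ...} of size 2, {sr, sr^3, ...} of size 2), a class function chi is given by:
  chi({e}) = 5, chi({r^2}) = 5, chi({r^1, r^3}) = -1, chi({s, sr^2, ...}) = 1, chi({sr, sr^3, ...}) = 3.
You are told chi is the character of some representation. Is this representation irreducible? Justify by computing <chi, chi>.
Not irreducible (reducible): <chi, chi> = 9 > 1.

Working: <chi, chi> = (1/|G|) sum_C |C| * |chi(C)|^2 = (1/8)[1*|5|^2 + 1*|5|^2 + 2*|-1|^2 + 2*|1|^2 + 2*|3|^2]
  = (1/8)[(25) + (25) + (2) + (2) + (18)] = 72/8 = 9.
A character is irreducible iff <chi, chi> = 1, so this representation is reducible.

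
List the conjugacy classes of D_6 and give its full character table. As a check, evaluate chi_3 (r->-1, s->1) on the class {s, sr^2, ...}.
Conjugacy classes: {e} of size 1, {r^3} of size 1, {r^1, r^5} of size 2, {r^2, r^4} of size 2, {s, sr^2, ...} of size 3, {sr, sr^3, ...} of size 3.
Character table:
  irrep \ class              {e} (size 1)  {r^3} (size 1)  {r^1, r^5} (size 2)  {r^2, r^4} (size 2)  {s, sr^2, ...} (size 3)  {sr, sr^3, ...} (size 3)
  chi_1 (triv)               1             1               1                    1                    1                        1                       
  chi_2 (sign: r->1, s->-1)  1             1               1                    1                    -1                       -1                      
  chi_3 (r->-1, s->1)        1             -1              -1                   1                    1                        -1                      
  chi_4 (r->-1, s->-1)       1             -1              -1                   1                    -1                       1                       
  chi_5 (2d, j=1)            2             -2              1                    -1                   0                        0                       
  chi_6 (2d, j=2)            2             2               -1                   -1                   0                        0                       

Spot check: chi_3 (r->-1, s->1) on {s, sr^2, ...} = 1.

Why: D_6 has order 2*6 = 12 with 6 conjugacy classes, hence 6 irreducibles. Sum of squared dims 1 + 1 + 1 + 1 + 4 + 4 = 12 = |G|. Linear characters come from the abelianisation; the 2-dimensional irreps have character r^k -> 2*cos(2*pi*j*k/6), reflections -> 0.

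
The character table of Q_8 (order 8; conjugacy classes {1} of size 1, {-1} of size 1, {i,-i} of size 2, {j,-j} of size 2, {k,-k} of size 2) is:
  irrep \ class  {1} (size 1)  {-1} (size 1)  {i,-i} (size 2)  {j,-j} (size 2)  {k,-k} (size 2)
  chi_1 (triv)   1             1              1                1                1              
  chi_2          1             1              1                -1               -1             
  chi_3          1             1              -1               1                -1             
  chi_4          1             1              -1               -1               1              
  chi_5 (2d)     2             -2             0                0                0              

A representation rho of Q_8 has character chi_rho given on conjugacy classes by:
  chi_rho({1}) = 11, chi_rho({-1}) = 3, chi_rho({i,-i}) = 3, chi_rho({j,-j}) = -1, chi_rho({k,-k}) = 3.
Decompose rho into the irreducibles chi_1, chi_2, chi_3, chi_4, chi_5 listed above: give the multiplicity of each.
Multiplicities: chi_1: 3, chi_2: 2, chi_3: 0, chi_4: 2, chi_5: 2.

Solution. Use <chi_rho, chi> = (1/|G|) sum_C |C| * chi_rho(C) * conj(chi(C)) with |G| = 8 for each irreducible chi in the table:
  <chi_rho, chi_1> = (1/8)[1*(11)*conj(1) + 1*(3)*conj(1) + 2*(3)*conj(1) + 2*(-1)*conj(1) + 2*(3)*conj(1)]
      = (1/8)[(11) + (3) + (6) + (-2) + (6)] = 24/8 = 3
  <chi_rho, chi_2> = (1/8)[1*(11)*conj(1) + 1*(3)*conj(1) + 2*(3)*conj(1) + 2*(-1)*conj(-1) + 2*(3)*conj(-1)]
      = (1/8)[(11) + (3) + (6) + (2) + (-6)] = 16/8 = 2
  <chi_rho, chi_3> = (1/8)[1*(11)*conj(1) + 1*(3)*conj(1) + 2*(3)*conj(-1) + 2*(-1)*conj(1) + 2*(3)*conj(-1)]
      = (1/8)[(11) + (3) + (-6) + (-2) + (-6)] = 0/8 = 0
  <chi_rho, chi_4> = (1/8)[1*(11)*conj(1) + 1*(3)*conj(1) + 2*(3)*conj(-1) + 2*(-1)*conj(-1) + 2*(3)*conj(1)]
      = (1/8)[(11) + (3) + (-6) + (2) + (6)] = 16/8 = 2
  <chi_rho, chi_5> = (1/8)[1*(11)*conj(2) + 1*(3)*conj(-2) + 2*(3)*conj(0) + 2*(-1)*conj(0) + 2*(3)*conj(0)]
      = (1/8)[(22) + (-6) + (0) + (0) + (0)] = 16/8 = 2
Dimension check: dim(rho) = sum (mult * dim) = 3*1 + 2*1 + 0*1 + 2*1 + 2*2 = 11 = chi_rho(e) = 11.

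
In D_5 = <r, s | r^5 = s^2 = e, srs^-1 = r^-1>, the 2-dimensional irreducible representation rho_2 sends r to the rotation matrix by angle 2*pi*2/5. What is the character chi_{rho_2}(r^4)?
chi_{rho_2}(r^4) = 2*cos(2*pi*2*4/5) = -sqrt(5)/2 - 1/2

rho_2(r^4) is rotation by angle 2*pi*2*4/5, whose trace is 2*cos(2*pi*2*4/5) = -sqrt(5)/2 - 1/2.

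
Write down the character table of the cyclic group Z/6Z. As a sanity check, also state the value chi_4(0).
Character table of Z/6Z (irreps indexed chi_0,...,chi_5 with chi_k(m) = zeta_6^(k*m), zeta_6 = exp(2*pi*i/6)):
  irrep \ class  {0} (size 1)  {1} (size 1)    {2} (size 1)    {3} (size 1)  {4} (size 1)    {5} (size 1)  
  chi_0          1             1               1               1             1               1             
  chi_1          1             exp(I*pi/3)     exp(2*I*pi/3)   -1            exp(-2*I*pi/3)  exp(-I*pi/3)  
  chi_2          1             exp(2*I*pi/3)   exp(-2*I*pi/3)  1             exp(2*I*pi/3)   exp(-2*I*pi/3)
  chi_3          1             -1              1               -1            1               -1            
  chi_4          1             exp(-2*I*pi/3)  exp(2*I*pi/3)   1             exp(-2*I*pi/3)  exp(2*I*pi/3) 
  chi_5          1             exp(-I*pi/3)    exp(-2*I*pi/3)  -1            exp(2*I*pi/3)   exp(I*pi/3)   

Spot check: chi_4(0) = zeta_6^(4*0) = zeta_6^0 = 1.

Explanation: Z/6Z is abelian, so all 6 irreducible complex representations are 1-dimensional. They are given by chi_k(m) = zeta_6^(k*m) for k = 0,...,5. Row orthogonality: sum_m chi_k(m) conj(chi_l(m)) = 6 * [k = l].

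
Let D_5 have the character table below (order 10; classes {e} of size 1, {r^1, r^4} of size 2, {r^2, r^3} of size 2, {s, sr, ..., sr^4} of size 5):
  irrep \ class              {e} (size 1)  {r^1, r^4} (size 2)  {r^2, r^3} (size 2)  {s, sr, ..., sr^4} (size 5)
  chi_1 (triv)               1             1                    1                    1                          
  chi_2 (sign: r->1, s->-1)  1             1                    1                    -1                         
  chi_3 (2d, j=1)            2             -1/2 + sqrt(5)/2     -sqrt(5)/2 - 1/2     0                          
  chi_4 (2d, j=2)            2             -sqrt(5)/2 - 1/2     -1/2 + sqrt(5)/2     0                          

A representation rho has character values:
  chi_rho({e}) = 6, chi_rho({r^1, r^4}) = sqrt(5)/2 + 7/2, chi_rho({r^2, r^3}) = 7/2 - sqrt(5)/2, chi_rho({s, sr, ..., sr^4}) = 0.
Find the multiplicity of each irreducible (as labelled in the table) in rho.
Multiplicities: chi_1: 2, chi_2: 2, chi_3: 1, chi_4: 0.

Justification: Use <chi_rho, chi> = (1/|G|) sum_C |C| * chi_rho(C) * conj(chi(C)) with |G| = 10 for each irreducible chi in the table:
  <chi_rho, chi_1> = (1/10)[1*(6)*conj(1) + 2*(sqrt(5)/2 + 7/2)*conj(1) + 2*(7/2 - sqrt(5)/2)*conj(1) + 5*(0)*conj(1)]
      = (1/10)[(6) + (sqrt(5) + 7) + (7 - sqrt(5)) + (0)] = 20/10 = 2
  <chi_rho, chi_2> = (1/10)[1*(6)*conj(1) + 2*(sqrt(5)/2 + 7/2)*conj(1) + 2*(7/2 - sqrt(5)/2)*conj(1) + 5*(0)*conj(-1)]
      = (1/10)[(6) + (sqrt(5) + 7) + (7 - sqrt(5)) + (0)] = 20/10 = 2
  <chi_rho, chi_3> = (1/10)[1*(6)*conj(2) + 2*(sqrt(5)/2 + 7/2)*conj(-1/2 + sqrt(5)/2) + 2*(7/2 - sqrt(5)/2)*conj(-sqrt(5)/2 - 1/2) + 5*(0)*conj(0)]
      = (1/10)[(12) + (-1 + 3*sqrt(5)) + (-3*sqrt(5) - 1) + (0)] = 10/10 = 1
  <chi_rho, chi_4> = (1/10)[1*(6)*conj(2) + 2*(sqrt(5)/2 + 7/2)*conj(-sqrt(5)/2 - 1/2) + 2*(7/2 - sqrt(5)/2)*conj(-1/2 + sqrt(5)/2) + 5*(0)*conj(0)]
      = (1/10)[(12) + (-4*sqrt(5) - 6) + (-6 + 4*sqrt(5)) + (0)] = 0/10 = 0
Dimension check: dim(rho) = sum (mult * dim) = 2*1 + 2*1 + 1*2 + 0*2 = 6 = chi_rho(e) = 6.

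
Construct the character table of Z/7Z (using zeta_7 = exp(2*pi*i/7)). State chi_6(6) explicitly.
Character table of Z/7Z (irreps indexed chi_0,...,chi_6 with chi_k(m) = zeta_7^(k*m), zeta_7 = exp(2*pi*i/7)):
  irrep \ class  {0} (size 1)  {1} (size 1)    {2} (size 1)    {3} (size 1)    {4} (size 1)    {5} (size 1)    {6} (size 1)  
  chi_0          1             1               1               1               1               1               1             
  chi_1          1             exp(2*I*pi/7)   exp(4*I*pi/7)   exp(6*I*pi/7)   exp(-6*I*pi/7)  exp(-4*I*pi/7)  exp(-2*I*pi/7)
  chi_2          1             exp(4*I*pi/7)   exp(-6*I*pi/7)  exp(-2*I*pi/7)  exp(2*I*pi/7)   exp(6*I*pi/7)   exp(-4*I*pi/7)
  chi_3          1             exp(6*I*pi/7)   exp(-2*I*pi/7)  exp(4*I*pi/7)   exp(-4*I*pi/7)  exp(2*I*pi/7)   exp(-6*I*pi/7)
  chi_4          1             exp(-6*I*pi/7)  exp(2*I*pi/7)   exp(-4*I*pi/7)  exp(4*I*pi/7)   exp(-2*I*pi/7)  exp(6*I*pi/7) 
  chi_5          1             exp(-4*I*pi/7)  exp(6*I*pi/7)   exp(2*I*pi/7)   exp(-2*I*pi/7)  exp(-6*I*pi/7)  exp(4*I*pi/7) 
  chi_6          1             exp(-2*I*pi/7)  exp(-4*I*pi/7)  exp(-6*I*pi/7)  exp(6*I*pi/7)   exp(4*I*pi/7)   exp(2*I*pi/7) 

Spot check: chi_6(6) = zeta_7^(6*6) = zeta_7^36 = exp(2*I*pi/7).

Z/7Z is abelian, so all 7 irreducible complex representations are 1-dimensional. They are given by chi_k(m) = zeta_7^(k*m) for k = 0,...,6. Row orthogonality: sum_m chi_k(m) conj(chi_l(m)) = 7 * [k = l].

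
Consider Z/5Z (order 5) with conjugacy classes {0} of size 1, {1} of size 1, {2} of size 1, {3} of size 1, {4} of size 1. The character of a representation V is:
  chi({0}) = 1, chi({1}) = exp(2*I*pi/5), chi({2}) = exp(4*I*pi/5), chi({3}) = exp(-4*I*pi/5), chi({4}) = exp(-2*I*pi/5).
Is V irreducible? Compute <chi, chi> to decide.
Irreducible: <chi, chi> = 1.

Proof sketch: <chi, chi> = (1/|G|) sum_C |C| * |chi(C)|^2 = (1/5)[1*|1|^2 + 1*|exp(2*I*pi/5)|^2 + 1*|exp(4*I*pi/5)|^2 + 1*|exp(-4*I*pi/5)|^2 + 1*|exp(-2*I*pi/5)|^2]
  = (1/5)[(1) + (1) + (1) + (1) + (1)] = 5/5 = 1.
(Exp terms are combined using exp(i*s)*conj(exp(i*t)) = exp(i*(s-t)), and sums of them are collapsed using the identity that for every m > 1 the m distinct m-th roots of unity sum to 0, e.g. 1 + exp(2*I*pi/3) + exp(-2*I*pi/3) = 0.)
A character is irreducible iff <chi, chi> = 1, so this representation is irreducible.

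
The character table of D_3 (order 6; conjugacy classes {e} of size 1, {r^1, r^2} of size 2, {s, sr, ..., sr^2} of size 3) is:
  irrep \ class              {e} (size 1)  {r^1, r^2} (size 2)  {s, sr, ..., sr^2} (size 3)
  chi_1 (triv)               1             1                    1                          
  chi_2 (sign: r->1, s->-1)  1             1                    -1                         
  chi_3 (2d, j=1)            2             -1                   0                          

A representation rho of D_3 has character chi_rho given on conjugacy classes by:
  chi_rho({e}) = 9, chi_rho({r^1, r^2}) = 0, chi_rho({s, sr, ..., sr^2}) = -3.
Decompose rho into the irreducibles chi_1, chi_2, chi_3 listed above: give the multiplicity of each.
Multiplicities: chi_1: 0, chi_2: 3, chi_3: 3.

Derivation: Use <chi_rho, chi> = (1/|G|) sum_C |C| * chi_rho(C) * conj(chi(C)) with |G| = 6 for each irreducible chi in the table:
  <chi_rho, chi_1> = (1/6)[1*(9)*conj(1) + 2*(0)*conj(1) + 3*(-3)*conj(1)]
      = (1/6)[(9) + (0) + (-9)] = 0/6 = 0
  <chi_rho, chi_2> = (1/6)[1*(9)*conj(1) + 2*(0)*conj(1) + 3*(-3)*conj(-1)]
      = (1/6)[(9) + (0) + (9)] = 18/6 = 3
  <chi_rho, chi_3> = (1/6)[1*(9)*conj(2) + 2*(0)*conj(-1) + 3*(-3)*conj(0)]
      = (1/6)[(18) + (0) + (0)] = 18/6 = 3
Dimension check: dim(rho) = sum (mult * dim) = 0*1 + 3*1 + 3*2 = 9 = chi_rho(e) = 9.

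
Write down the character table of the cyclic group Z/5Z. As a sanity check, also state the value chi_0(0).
Character table of Z/5Z (irreps indexed chi_0,...,chi_4 with chi_k(m) = zeta_5^(k*m), zeta_5 = exp(2*pi*i/5)):
  irrep \ class  {0} (size 1)  {1} (size 1)    {2} (size 1)    {3} (size 1)    {4} (size 1)  
  chi_0          1             1               1               1               1             
  chi_1          1             exp(2*I*pi/5)   exp(4*I*pi/5)   exp(-4*I*pi/5)  exp(-2*I*pi/5)
  chi_2          1             exp(4*I*pi/5)   exp(-2*I*pi/5)  exp(2*I*pi/5)   exp(-4*I*pi/5)
  chi_3          1             exp(-4*I*pi/5)  exp(2*I*pi/5)   exp(-2*I*pi/5)  exp(4*I*pi/5) 
  chi_4          1             exp(-2*I*pi/5)  exp(-4*I*pi/5)  exp(4*I*pi/5)   exp(2*I*pi/5) 

Spot check: chi_0(0) = zeta_5^(0*0) = zeta_5^0 = 1.

Derivation: Z/5Z is abelian, so all 5 irreducible complex representations are 1-dimensional. They are given by chi_k(m) = zeta_5^(k*m) for k = 0,...,4. Row orthogonality: sum_m chi_k(m) conj(chi_l(m)) = 5 * [k = l].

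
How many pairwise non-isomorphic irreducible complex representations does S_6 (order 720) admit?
11

Argument: The number of irreducible complex representations of a finite group equals its number of conjugacy classes. Conjugacy classes in S_6 correspond to cycle types, i.e. partitions of 6; there are p(6) = 11 of them, so S_6 (order 720) has exactly 11 irreducible complex representations.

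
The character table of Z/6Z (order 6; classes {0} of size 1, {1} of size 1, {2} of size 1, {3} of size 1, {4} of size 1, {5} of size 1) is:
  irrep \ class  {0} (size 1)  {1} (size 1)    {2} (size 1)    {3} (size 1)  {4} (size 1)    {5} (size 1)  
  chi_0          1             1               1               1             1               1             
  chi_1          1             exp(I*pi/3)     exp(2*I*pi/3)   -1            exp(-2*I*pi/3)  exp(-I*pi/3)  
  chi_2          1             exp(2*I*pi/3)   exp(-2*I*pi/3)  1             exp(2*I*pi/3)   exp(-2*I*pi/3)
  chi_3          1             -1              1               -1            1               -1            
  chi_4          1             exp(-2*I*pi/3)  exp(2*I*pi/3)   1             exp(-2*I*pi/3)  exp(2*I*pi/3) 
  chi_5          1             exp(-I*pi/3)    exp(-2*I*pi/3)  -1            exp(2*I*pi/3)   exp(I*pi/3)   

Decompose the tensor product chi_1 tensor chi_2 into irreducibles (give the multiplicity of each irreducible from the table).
chi_1 tensor chi_2 = chi_3 (all other irreducibles have multiplicity 0).

Derivation: The character of a tensor product is the pointwise product (chi_1 * chi_2)(C) = chi_1(C) * chi_2(C):
  {0}: (1)*(1), {1}: (exp(I*pi/3))*(exp(2*I*pi/3)), {2}: (exp(2*I*pi/3))*(exp(-2*I*pi/3)), {3}: (-1)*(1), {4}: (exp(-2*I*pi/3))*(exp(2*I*pi/3)), {5}: (exp(-I*pi/3))*(exp(-2*I*pi/3))
so (chi_1 * chi_2) takes values
  {0} -> 1, {1} -> -1, {2} -> 1, {3} -> -1, {4} -> 1, {5} -> -1.
Now take the inner product of this character with each irreducible chi from the table, <chi_1*chi_2, chi> = (1/6) sum_C |C| (chi_1*chi_2)(C) conj(chi(C)):
  <chi_1*chi_2, chi_0> = (1/6)[1*(1)*conj(1) + 1*(-1)*conj(1) + 1*(1)*conj(1) + 1*(-1)*conj(1) + 1*(1)*conj(1) + 1*(-1)*conj(1)]
      = (1/6)[(1) + (-1) + (1) + (-1) + (1) + (-1)] = 0/6 = 0
  <chi_1*chi_2, chi_1> = (1/6)[1*(1)*conj(1) + 1*(-1)*conj(exp(I*pi/3)) + 1*(1)*conj(exp(2*I*pi/3)) + 1*(-1)*conj(-1) + 1*(1)*conj(exp(-2*I*pi/3)) + 1*(-1)*conj(exp(-I*pi/3))]
      = (1/6)[(1) + (-exp(-I*pi/3)) + (exp(-2*I*pi/3)) + (1) + (exp(2*I*pi/3)) + (-exp(I*pi/3))] = 0/6 = 0
  <chi_1*chi_2, chi_2> = (1/6)[1*(1)*conj(1) + 1*(-1)*conj(exp(2*I*pi/3)) + 1*(1)*conj(exp(-2*I*pi/3)) + 1*(-1)*conj(1) + 1*(1)*conj(exp(2*I*pi/3)) + 1*(-1)*conj(exp(-2*I*pi/3))]
      = (1/6)[(1) + (-exp(-2*I*pi/3)) + (exp(2*I*pi/3)) + (-1) + (exp(-2*I*pi/3)) + (-exp(2*I*pi/3))] = 0/6 = 0
  <chi_1*chi_2, chi_3> = (1/6)[1*(1)*conj(1) + 1*(-1)*conj(-1) + 1*(1)*conj(1) + 1*(-1)*conj(-1) + 1*(1)*conj(1) + 1*(-1)*conj(-1)]
      = (1/6)[(1) + (1) + (1) + (1) + (1) + (1)] = 6/6 = 1
  <chi_1*chi_2, chi_4> = (1/6)[1*(1)*conj(1) + 1*(-1)*conj(exp(-2*I*pi/3)) + 1*(1)*conj(exp(2*I*pi/3)) + 1*(-1)*conj(1) + 1*(1)*conj(exp(-2*I*pi/3)) + 1*(-1)*conj(exp(2*I*pi/3))]
      = (1/6)[(1) + (-exp(2*I*pi/3)) + (exp(-2*I*pi/3)) + (-1) + (exp(2*I*pi/3)) + (-exp(-2*I*pi/3))] = 0/6 = 0
  <chi_1*chi_2, chi_5> = (1/6)[1*(1)*conj(1) + 1*(-1)*conj(exp(-I*pi/3)) + 1*(1)*conj(exp(-2*I*pi/3)) + 1*(-1)*conj(-1) + 1*(1)*conj(exp(2*I*pi/3)) + 1*(-1)*conj(exp(I*pi/3))]
      = (1/6)[(1) + (-exp(I*pi/3)) + (exp(2*I*pi/3)) + (1) + (exp(-2*I*pi/3)) + (-exp(-I*pi/3))] = 0/6 = 0
(Exp terms are combined using exp(i*s)*conj(exp(i*t)) = exp(i*(s-t)), and sums of them are collapsed using the identity that for every m > 1 the m distinct m-th roots of unity sum to 0, e.g. 1 + exp(2*I*pi/3) + exp(-2*I*pi/3) = 0.)
Hence the multiplicities are chi_3: 1. Dimension check: dim(chi_1)*dim(chi_2) = 1*1 = 1 and sum (mult * dim) = 1*1 = 1.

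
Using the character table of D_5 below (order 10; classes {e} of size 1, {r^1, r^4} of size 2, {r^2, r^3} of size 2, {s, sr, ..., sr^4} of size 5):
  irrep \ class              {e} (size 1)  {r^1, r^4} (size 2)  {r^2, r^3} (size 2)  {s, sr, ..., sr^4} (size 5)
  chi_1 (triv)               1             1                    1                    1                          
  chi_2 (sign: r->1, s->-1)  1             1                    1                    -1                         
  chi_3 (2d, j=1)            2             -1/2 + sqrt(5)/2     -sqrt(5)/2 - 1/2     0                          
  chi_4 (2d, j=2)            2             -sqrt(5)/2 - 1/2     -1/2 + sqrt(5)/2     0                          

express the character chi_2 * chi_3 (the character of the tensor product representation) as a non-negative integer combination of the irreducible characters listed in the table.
chi_2 tensor chi_3 = chi_3 (all other irreducibles have multiplicity 0).

Argument: The character of a tensor product is the pointwise product (chi_2 * chi_3)(C) = chi_2(C) * chi_3(C):
  {e}: (1)*(2), {r^1, r^4}: (1)*(-1/2 + sqrt(5)/2), {r^2, r^3}: (1)*(-sqrt(5)/2 - 1/2), {s, sr, ..., sr^4}: (-1)*(0)
so (chi_2 * chi_3) takes values
  {e} -> 2, {r^1, r^4} -> -1/2 + sqrt(5)/2, {r^2, r^3} -> -sqrt(5)/2 - 1/2, {s, sr, ..., sr^4} -> 0.
Now take the inner product of this character with each irreducible chi from the table, <chi_2*chi_3, chi> = (1/10) sum_C |C| (chi_2*chi_3)(C) conj(chi(C)):
  <chi_2*chi_3, chi_1> = (1/10)[1*(2)*conj(1) + 2*(-1/2 + sqrt(5)/2)*conj(1) + 2*(-sqrt(5)/2 - 1/2)*conj(1) + 5*(0)*conj(1)]
      = (1/10)[(2) + (-1 + sqrt(5)) + (-sqrt(5) - 1) + (0)] = 0/10 = 0
  <chi_2*chi_3, chi_2> = (1/10)[1*(2)*conj(1) + 2*(-1/2 + sqrt(5)/2)*conj(1) + 2*(-sqrt(5)/2 - 1/2)*conj(1) + 5*(0)*conj(-1)]
      = (1/10)[(2) + (-1 + sqrt(5)) + (-sqrt(5) - 1) + (0)] = 0/10 = 0
  <chi_2*chi_3, chi_3> = (1/10)[1*(2)*conj(2) + 2*(-1/2 + sqrt(5)/2)*conj(-1/2 + sqrt(5)/2) + 2*(-sqrt(5)/2 - 1/2)*conj(-sqrt(5)/2 - 1/2) + 5*(0)*conj(0)]
      = (1/10)[(4) + (3 - sqrt(5)) + (sqrt(5) + 3) + (0)] = 10/10 = 1
  <chi_2*chi_3, chi_4> = (1/10)[1*(2)*conj(2) + 2*(-1/2 + sqrt(5)/2)*conj(-sqrt(5)/2 - 1/2) + 2*(-sqrt(5)/2 - 1/2)*conj(-1/2 + sqrt(5)/2) + 5*(0)*conj(0)]
      = (1/10)[(4) + (-2) + (-2) + (0)] = 0/10 = 0
Hence the multiplicities are chi_3: 1. Dimension check: dim(chi_2)*dim(chi_3) = 1*2 = 2 and sum (mult * dim) = 1*2 = 2.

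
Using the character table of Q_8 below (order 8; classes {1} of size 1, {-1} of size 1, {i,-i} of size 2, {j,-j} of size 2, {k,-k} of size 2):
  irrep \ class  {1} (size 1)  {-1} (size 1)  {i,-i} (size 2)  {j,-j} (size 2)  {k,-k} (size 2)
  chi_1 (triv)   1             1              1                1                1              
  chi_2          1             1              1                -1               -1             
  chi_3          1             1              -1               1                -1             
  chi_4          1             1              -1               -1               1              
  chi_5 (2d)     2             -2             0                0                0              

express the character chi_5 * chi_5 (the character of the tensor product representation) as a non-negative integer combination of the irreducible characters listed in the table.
chi_5 tensor chi_5 = chi_1 + chi_2 + chi_3 + chi_4 (all other irreducibles have multiplicity 0).

Justification: The character of a tensor product is the pointwise product (chi_5 * chi_5)(C) = chi_5(C) * chi_5(C):
  {1}: (2)*(2), {-1}: (-2)*(-2), {i,-i}: (0)*(0), {j,-j}: (0)*(0), {k,-k}: (0)*(0)
so (chi_5 * chi_5) takes values
  {1} -> 4, {-1} -> 4, {i,-i} -> 0, {j,-j} -> 0, {k,-k} -> 0.
Now take the inner product of this character with each irreducible chi from the table, <chi_5*chi_5, chi> = (1/8) sum_C |C| (chi_5*chi_5)(C) conj(chi(C)):
  <chi_5*chi_5, chi_1> = (1/8)[1*(4)*conj(1) + 1*(4)*conj(1) + 2*(0)*conj(1) + 2*(0)*conj(1) + 2*(0)*conj(1)]
      = (1/8)[(4) + (4) + (0) + (0) + (0)] = 8/8 = 1
  <chi_5*chi_5, chi_2> = (1/8)[1*(4)*conj(1) + 1*(4)*conj(1) + 2*(0)*conj(1) + 2*(0)*conj(-1) + 2*(0)*conj(-1)]
      = (1/8)[(4) + (4) + (0) + (0) + (0)] = 8/8 = 1
  <chi_5*chi_5, chi_3> = (1/8)[1*(4)*conj(1) + 1*(4)*conj(1) + 2*(0)*conj(-1) + 2*(0)*conj(1) + 2*(0)*conj(-1)]
      = (1/8)[(4) + (4) + (0) + (0) + (0)] = 8/8 = 1
  <chi_5*chi_5, chi_4> = (1/8)[1*(4)*conj(1) + 1*(4)*conj(1) + 2*(0)*conj(-1) + 2*(0)*conj(-1) + 2*(0)*conj(1)]
      = (1/8)[(4) + (4) + (0) + (0) + (0)] = 8/8 = 1
  <chi_5*chi_5, chi_5> = (1/8)[1*(4)*conj(2) + 1*(4)*conj(-2) + 2*(0)*conj(0) + 2*(0)*conj(0) + 2*(0)*conj(0)]
      = (1/8)[(8) + (-8) + (0) + (0) + (0)] = 0/8 = 0
Hence the multiplicities are chi_1: 1, chi_2: 1, chi_3: 1, chi_4: 1. Dimension check: dim(chi_5)*dim(chi_5) = 2*2 = 4 and sum (mult * dim) = 1*1 + 1*1 + 1*1 + 1*1 = 4.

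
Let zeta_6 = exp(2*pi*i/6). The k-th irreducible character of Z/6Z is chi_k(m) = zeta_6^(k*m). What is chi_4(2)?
chi_4(2) = zeta_6^8 = exp(2*I*pi/3)

Reasoning: chi_4(2) = zeta_6^(4*2) = zeta_6^8. Since zeta_6^6 = 1, this equals zeta_6^2 = exp(2*pi*i*2/6) = exp(2*I*pi/3).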